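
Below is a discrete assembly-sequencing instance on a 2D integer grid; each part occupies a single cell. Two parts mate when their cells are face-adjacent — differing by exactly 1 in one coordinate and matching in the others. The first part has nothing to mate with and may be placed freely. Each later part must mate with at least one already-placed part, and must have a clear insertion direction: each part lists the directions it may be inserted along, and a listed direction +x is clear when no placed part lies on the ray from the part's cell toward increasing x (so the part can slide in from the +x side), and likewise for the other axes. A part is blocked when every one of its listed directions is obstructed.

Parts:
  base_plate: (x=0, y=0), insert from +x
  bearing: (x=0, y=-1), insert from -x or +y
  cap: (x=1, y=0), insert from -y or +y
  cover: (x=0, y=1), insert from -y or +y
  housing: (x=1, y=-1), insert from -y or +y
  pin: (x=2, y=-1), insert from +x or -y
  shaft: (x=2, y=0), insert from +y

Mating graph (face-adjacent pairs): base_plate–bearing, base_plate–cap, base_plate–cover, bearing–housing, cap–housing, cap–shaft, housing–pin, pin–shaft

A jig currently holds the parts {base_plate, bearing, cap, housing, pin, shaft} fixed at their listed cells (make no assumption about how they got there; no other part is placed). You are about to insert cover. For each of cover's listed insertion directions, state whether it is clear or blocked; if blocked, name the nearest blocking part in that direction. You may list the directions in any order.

-y: nearest on ray is base_plate@(0, 0) ⇒ blocked
+y: ray from cover(0, 1) has no placed part ⇒ clear

+y: clear; -y: blocked by base_plate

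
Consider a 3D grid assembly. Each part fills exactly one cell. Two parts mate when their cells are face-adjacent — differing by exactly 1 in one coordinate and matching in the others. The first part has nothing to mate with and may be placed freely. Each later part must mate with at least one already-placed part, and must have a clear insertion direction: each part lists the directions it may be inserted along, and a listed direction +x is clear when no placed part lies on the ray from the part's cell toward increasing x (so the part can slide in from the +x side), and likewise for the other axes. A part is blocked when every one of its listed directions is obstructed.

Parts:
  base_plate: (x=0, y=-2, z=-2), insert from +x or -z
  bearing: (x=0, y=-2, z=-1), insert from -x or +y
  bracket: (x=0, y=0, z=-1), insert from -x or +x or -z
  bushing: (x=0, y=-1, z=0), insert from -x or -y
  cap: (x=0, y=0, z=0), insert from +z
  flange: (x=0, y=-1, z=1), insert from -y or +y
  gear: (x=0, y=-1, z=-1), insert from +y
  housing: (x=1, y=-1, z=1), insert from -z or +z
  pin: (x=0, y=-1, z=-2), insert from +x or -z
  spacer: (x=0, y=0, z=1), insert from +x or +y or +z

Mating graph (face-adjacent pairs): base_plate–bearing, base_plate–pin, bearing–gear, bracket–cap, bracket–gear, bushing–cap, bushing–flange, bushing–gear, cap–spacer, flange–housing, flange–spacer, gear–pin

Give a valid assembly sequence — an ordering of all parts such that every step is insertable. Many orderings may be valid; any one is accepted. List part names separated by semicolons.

bushing; gear; bracket; cap; bearing; spacer; base_plate; flange; housing; pin

1. bushing@(0, -1, 0) [-x clear] — {bushing}
2. gear@(0, -1, -1) [+y clear] — {bushing, gear}
3. bracket@(0, 0, -1) [-x clear] — {bracket, bushing, gear}
4. cap@(0, 0, 0) [+z clear] — {bracket, bushing, cap, gear}
5. bearing@(0, -2, -1) [-x clear] — {bearing, bracket, bushing, cap, gear}
6. spacer@(0, 0, 1) [+x clear] — {bearing, bracket, bushing, cap, gear, spacer}
7. base_plate@(0, -2, -2) [+x clear] — {base_plate, bearing, bracket, bushing, cap, gear, spacer}
8. flange@(0, -1, 1) [-y clear] — {base_plate, bearing, bracket, bushing, cap, flange, gear, spacer}
9. housing@(1, -1, 1) [-z clear] — {base_plate, bearing, bracket, bushing, cap, flange, gear, housing, spacer}
10. pin@(0, -1, -2) [+x clear] — {base_plate, bearing, bracket, bushing, cap, flange, gear, housing, pin, spacer}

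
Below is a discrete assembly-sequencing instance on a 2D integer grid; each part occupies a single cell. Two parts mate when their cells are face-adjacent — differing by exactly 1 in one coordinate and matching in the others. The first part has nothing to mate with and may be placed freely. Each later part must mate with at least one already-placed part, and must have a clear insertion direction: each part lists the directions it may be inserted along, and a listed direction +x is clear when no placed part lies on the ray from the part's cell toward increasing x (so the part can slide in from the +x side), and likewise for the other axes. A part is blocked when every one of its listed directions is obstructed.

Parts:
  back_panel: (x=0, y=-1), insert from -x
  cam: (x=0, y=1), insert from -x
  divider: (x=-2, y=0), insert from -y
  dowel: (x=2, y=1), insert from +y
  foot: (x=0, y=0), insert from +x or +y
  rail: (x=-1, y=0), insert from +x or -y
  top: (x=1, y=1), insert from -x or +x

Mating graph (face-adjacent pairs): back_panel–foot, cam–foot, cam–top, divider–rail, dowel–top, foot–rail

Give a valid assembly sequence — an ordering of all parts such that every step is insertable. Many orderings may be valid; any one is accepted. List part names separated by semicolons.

foot; back_panel; rail; divider; cam; top; dowel

1. foot@(0, 0) [+x clear] — {foot}
2. back_panel@(0, -1) [-x clear] — {back_panel, foot}
3. rail@(-1, 0) [-y clear] — {back_panel, foot, rail}
4. divider@(-2, 0) [-y clear] — {back_panel, divider, foot, rail}
5. cam@(0, 1) [-x clear] — {back_panel, cam, divider, foot, rail}
6. top@(1, 1) [+x clear] — {back_panel, cam, divider, foot, rail, top}
7. dowel@(2, 1) [+y clear] — {back_panel, cam, divider, dowel, foot, rail, top}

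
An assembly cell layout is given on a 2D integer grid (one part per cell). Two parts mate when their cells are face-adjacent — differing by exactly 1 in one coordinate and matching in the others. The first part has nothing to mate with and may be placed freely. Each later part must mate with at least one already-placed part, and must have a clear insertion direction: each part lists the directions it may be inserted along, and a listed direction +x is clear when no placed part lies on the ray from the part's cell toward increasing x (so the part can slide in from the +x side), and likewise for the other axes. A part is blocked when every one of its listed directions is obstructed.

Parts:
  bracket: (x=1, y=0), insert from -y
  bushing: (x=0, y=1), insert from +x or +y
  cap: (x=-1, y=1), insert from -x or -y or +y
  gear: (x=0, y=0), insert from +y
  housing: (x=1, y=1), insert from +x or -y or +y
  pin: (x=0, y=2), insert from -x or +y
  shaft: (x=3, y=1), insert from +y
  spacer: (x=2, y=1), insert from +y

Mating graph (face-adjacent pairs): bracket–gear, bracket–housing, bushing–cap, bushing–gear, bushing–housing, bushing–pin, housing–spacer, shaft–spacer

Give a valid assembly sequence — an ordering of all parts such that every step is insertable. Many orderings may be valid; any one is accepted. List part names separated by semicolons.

shaft; spacer; housing; bracket; gear; bushing; cap; pin

1. shaft@(3, 1) [+y clear] — {shaft}
2. spacer@(2, 1) [+y clear] — {shaft, spacer}
3. housing@(1, 1) [-y clear] — {housing, shaft, spacer}
4. bracket@(1, 0) [-y clear] — {bracket, housing, shaft, spacer}
5. gear@(0, 0) [+y clear] — {bracket, gear, housing, shaft, spacer}
6. bushing@(0, 1) [+y clear] — {bracket, bushing, gear, housing, shaft, spacer}
7. cap@(-1, 1) [-x clear] — {bracket, bushing, cap, gear, housing, shaft, spacer}
8. pin@(0, 2) [-x clear] — {bracket, bushing, cap, gear, housing, pin, shaft, spacer}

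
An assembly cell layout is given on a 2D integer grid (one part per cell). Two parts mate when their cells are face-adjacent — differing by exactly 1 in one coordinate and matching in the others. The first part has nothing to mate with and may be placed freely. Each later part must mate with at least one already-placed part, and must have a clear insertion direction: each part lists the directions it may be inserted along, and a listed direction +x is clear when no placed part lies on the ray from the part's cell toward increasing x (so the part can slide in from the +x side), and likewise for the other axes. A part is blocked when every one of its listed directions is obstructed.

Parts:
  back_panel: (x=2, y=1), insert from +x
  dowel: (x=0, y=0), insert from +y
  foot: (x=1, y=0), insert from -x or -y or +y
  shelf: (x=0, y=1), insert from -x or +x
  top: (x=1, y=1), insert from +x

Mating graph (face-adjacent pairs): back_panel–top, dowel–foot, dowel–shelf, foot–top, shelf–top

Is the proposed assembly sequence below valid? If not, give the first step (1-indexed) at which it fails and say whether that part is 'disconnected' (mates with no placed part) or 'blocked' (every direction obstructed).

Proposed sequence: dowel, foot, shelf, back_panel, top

Invalid at step 4 (disconnected)

1. dowel@(0, 0) [+y clear] — {dowel}
2. foot@(1, 0) [-y clear] — {dowel, foot}
3. shelf@(0, 1) [-x clear] — {dowel, foot, shelf}
4. back_panel@(2, 1) — no placed neighbour ⇒ disconnected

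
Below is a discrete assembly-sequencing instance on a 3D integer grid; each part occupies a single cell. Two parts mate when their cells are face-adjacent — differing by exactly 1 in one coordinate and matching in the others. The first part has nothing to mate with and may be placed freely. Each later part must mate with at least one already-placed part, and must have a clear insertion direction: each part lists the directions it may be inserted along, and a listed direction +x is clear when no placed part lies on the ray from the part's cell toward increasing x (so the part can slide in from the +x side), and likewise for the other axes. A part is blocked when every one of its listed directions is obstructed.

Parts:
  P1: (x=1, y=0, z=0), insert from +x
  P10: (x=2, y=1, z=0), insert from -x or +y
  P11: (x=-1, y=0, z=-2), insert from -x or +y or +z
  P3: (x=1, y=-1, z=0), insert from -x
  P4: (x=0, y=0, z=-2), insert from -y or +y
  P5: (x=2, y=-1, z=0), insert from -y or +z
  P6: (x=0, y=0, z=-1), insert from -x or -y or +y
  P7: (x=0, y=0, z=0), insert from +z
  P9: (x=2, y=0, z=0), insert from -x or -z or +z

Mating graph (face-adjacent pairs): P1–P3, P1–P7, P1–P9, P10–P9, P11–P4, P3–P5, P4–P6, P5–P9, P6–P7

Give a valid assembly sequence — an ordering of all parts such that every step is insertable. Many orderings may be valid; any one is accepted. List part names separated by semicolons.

P11; P4; P6; P7; P1; P3; P5; P9; P10

1. P11@(-1, 0, -2) [-x clear] — {P11}
2. P4@(0, 0, -2) [-y clear] — {P11, P4}
3. P6@(0, 0, -1) [-x clear] — {P11, P4, P6}
4. P7@(0, 0, 0) [+z clear] — {P11, P4, P6, P7}
5. P1@(1, 0, 0) [+x clear] — {P1, P11, P4, P6, P7}
6. P3@(1, -1, 0) [-x clear] — {P1, P11, P3, P4, P6, P7}
7. P5@(2, -1, 0) [-y clear] — {P1, P11, P3, P4, P5, P6, P7}
8. P9@(2, 0, 0) [-z clear] — {P1, P11, P3, P4, P5, P6, P7, P9}
9. P10@(2, 1, 0) [-x clear] — {P1, P10, P11, P3, P4, P5, P6, P7, P9}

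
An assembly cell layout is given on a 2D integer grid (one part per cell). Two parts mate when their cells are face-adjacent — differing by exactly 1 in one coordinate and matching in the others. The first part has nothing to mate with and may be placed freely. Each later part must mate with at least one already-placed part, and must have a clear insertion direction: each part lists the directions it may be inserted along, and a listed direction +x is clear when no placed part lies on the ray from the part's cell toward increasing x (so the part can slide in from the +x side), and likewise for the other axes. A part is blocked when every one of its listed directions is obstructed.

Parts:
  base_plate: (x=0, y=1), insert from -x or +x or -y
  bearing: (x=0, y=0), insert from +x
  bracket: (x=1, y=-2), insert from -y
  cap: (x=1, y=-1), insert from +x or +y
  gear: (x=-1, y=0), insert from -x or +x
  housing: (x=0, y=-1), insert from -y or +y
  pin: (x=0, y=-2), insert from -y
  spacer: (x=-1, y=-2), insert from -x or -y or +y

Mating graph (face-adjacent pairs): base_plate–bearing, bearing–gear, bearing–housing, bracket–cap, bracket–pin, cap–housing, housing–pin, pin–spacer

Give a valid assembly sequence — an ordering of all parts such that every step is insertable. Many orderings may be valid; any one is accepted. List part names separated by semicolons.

base_plate; bearing; gear; housing; pin; spacer; bracket; cap

1. base_plate@(0, 1) [-x clear] — {base_plate}
2. bearing@(0, 0) [+x clear] — {base_plate, bearing}
3. gear@(-1, 0) [-x clear] — {base_plate, bearing, gear}
4. housing@(0, -1) [-y clear] — {base_plate, bearing, gear, housing}
5. pin@(0, -2) [-y clear] — {base_plate, bearing, gear, housing, pin}
6. spacer@(-1, -2) [-x clear] — {base_plate, bearing, gear, housing, pin, spacer}
7. bracket@(1, -2) [-y clear] — {base_plate, bearing, bracket, gear, housing, pin, spacer}
8. cap@(1, -1) [+x clear] — {base_plate, bearing, bracket, cap, gear, housing, pin, spacer}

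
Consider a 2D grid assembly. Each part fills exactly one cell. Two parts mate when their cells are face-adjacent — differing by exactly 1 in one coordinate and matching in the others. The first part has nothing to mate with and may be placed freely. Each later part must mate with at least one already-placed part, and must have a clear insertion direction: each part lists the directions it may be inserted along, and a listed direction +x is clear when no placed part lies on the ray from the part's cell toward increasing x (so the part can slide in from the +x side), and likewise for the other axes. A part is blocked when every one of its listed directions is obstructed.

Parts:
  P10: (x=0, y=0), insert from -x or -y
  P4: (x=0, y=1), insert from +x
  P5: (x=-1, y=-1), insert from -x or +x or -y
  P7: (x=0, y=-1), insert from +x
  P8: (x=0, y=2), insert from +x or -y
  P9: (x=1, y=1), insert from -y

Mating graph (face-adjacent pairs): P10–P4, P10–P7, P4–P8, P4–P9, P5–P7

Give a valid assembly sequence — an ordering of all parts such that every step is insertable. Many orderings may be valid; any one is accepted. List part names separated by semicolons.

P7; P10; P4; P9; P8; P5

1. P7@(0, -1) [+x clear] — {P7}
2. P10@(0, 0) [-x clear] — {P10, P7}
3. P4@(0, 1) [+x clear] — {P10, P4, P7}
4. P9@(1, 1) [-y clear] — {P10, P4, P7, P9}
5. P8@(0, 2) [+x clear] — {P10, P4, P7, P8, P9}
6. P5@(-1, -1) [-x clear] — {P10, P4, P5, P7, P8, P9}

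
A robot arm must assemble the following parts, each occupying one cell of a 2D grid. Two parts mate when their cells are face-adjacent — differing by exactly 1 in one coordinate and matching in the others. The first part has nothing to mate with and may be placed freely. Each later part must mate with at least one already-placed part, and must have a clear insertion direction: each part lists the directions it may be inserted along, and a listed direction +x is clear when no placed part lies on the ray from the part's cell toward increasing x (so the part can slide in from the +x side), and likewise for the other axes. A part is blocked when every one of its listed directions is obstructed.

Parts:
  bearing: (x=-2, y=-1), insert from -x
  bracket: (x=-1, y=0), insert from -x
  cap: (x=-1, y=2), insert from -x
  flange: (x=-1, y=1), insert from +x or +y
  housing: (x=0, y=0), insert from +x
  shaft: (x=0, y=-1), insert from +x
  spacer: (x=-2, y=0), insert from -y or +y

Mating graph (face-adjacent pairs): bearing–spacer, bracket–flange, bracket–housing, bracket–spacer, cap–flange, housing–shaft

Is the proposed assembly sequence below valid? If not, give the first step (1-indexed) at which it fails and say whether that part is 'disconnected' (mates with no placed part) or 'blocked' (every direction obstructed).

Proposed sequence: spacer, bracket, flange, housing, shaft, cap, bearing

1. spacer@(-2, 0) [-y clear] — {spacer}
2. bracket@(-1, 0) — -x all obstructed ⇒ blocked

Invalid at step 2 (blocked)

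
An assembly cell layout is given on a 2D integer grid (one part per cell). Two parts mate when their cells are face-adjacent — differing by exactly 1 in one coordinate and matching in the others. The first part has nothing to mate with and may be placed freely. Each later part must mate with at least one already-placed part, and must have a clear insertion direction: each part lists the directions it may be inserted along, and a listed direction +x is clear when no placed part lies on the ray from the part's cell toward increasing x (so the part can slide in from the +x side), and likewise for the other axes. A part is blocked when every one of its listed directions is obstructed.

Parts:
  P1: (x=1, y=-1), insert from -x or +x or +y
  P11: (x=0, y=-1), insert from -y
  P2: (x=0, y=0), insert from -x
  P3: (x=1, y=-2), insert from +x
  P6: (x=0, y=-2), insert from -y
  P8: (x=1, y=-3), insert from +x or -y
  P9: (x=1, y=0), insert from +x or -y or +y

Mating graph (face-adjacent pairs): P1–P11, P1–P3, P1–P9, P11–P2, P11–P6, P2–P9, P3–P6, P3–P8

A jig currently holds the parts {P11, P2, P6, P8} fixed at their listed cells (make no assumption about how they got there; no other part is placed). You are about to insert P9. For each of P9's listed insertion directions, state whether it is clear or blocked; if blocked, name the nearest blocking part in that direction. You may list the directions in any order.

+x: ray from P9(1, 0) has no placed part ⇒ clear
-y: nearest on ray is P8@(1, -3) ⇒ blocked
+y: ray from P9(1, 0) has no placed part ⇒ clear

+x: clear; +y: clear; -y: blocked by P8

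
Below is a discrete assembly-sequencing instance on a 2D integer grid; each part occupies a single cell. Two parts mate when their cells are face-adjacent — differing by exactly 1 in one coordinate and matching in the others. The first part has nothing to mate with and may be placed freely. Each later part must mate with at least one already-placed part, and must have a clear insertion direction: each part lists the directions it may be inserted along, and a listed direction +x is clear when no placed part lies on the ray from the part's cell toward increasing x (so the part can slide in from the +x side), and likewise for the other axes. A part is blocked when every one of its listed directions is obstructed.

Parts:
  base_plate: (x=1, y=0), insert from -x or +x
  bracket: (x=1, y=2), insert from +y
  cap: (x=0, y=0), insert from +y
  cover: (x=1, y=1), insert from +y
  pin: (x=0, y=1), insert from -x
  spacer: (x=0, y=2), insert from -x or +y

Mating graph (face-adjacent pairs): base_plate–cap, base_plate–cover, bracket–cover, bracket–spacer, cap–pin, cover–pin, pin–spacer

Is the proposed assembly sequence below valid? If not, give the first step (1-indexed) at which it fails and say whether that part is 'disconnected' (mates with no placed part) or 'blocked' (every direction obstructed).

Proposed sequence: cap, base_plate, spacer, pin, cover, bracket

Invalid at step 3 (disconnected)

1. cap@(0, 0) [+y clear] — {cap}
2. base_plate@(1, 0) [+x clear] — {base_plate, cap}
3. spacer@(0, 2) — no placed neighbour ⇒ disconnected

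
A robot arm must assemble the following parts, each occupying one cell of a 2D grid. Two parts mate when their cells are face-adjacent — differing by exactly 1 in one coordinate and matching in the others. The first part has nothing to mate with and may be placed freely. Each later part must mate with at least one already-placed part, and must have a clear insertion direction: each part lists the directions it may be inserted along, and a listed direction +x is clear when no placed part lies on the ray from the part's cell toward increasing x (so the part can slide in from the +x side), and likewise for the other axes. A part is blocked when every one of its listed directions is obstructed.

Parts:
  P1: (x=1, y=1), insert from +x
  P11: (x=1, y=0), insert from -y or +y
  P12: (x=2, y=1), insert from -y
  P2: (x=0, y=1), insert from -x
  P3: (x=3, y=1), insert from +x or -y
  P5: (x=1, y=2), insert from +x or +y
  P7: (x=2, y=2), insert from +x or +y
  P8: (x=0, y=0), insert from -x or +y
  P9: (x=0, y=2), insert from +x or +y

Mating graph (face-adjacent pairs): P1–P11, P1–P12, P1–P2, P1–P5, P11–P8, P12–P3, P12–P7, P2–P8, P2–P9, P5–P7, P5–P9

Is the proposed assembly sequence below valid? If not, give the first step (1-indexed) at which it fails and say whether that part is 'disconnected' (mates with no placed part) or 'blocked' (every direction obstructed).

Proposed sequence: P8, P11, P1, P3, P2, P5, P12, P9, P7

Invalid at step 4 (disconnected)

1. P8@(0, 0) [-x clear] — {P8}
2. P11@(1, 0) [-y clear] — {P11, P8}
3. P1@(1, 1) [+x clear] — {P1, P11, P8}
4. P3@(3, 1) — no placed neighbour ⇒ disconnected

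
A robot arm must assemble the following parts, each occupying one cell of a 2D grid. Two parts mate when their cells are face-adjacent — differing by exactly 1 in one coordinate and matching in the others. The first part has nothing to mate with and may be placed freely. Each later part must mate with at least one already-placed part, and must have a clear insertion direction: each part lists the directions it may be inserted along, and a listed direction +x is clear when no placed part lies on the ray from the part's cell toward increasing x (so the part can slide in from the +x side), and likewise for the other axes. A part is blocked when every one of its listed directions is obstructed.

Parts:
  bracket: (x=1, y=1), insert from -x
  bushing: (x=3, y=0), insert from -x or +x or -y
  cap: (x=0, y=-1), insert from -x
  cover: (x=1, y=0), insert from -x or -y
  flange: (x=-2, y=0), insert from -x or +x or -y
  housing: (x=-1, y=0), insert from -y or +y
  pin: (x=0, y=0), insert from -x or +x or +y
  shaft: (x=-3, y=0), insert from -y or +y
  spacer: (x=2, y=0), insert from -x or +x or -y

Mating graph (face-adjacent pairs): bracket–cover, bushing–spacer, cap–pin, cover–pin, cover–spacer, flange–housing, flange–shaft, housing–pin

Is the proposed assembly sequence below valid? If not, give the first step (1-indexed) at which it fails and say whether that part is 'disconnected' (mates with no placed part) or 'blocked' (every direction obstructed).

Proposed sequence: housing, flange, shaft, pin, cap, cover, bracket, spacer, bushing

Valid

1. housing@(-1, 0) [-y clear] — {housing}
2. flange@(-2, 0) [-x clear] — {flange, housing}
3. shaft@(-3, 0) [-y clear] — {flange, housing, shaft}
4. pin@(0, 0) [+x clear] — {flange, housing, pin, shaft}
5. cap@(0, -1) [-x clear] — {cap, flange, housing, pin, shaft}
6. cover@(1, 0) [-y clear] — {cap, cover, flange, housing, pin, shaft}
7. bracket@(1, 1) [-x clear] — {bracket, cap, cover, flange, housing, pin, shaft}
8. spacer@(2, 0) [+x clear] — {bracket, cap, cover, flange, housing, pin, shaft, spacer}
9. bushing@(3, 0) [+x clear] — {bracket, bushing, cap, cover, flange, housing, pin, shaft, spacer}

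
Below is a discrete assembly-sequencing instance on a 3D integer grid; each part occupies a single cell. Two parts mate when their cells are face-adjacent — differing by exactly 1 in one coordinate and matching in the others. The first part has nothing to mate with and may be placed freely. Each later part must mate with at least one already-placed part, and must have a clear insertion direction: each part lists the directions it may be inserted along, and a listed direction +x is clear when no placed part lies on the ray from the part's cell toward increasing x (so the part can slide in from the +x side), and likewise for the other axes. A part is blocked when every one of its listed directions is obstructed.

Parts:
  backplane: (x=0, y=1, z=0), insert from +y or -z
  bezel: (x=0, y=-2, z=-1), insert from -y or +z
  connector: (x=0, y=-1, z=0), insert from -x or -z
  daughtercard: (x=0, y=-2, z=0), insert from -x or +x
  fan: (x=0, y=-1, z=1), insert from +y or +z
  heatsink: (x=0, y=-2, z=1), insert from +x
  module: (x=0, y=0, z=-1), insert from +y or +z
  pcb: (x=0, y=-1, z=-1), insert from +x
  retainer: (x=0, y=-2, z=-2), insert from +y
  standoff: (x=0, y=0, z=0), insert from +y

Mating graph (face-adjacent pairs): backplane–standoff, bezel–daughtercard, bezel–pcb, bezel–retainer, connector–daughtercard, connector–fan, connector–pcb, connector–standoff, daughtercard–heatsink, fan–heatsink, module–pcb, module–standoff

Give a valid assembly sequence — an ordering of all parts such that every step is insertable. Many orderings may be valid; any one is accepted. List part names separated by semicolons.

retainer; bezel; pcb; connector; fan; module; heatsink; daughtercard; standoff; backplane

1. retainer@(0, -2, -2) [+y clear] — {retainer}
2. bezel@(0, -2, -1) [-y clear] — {bezel, retainer}
3. pcb@(0, -1, -1) [+x clear] — {bezel, pcb, retainer}
4. connector@(0, -1, 0) [-x clear] — {bezel, connector, pcb, retainer}
5. fan@(0, -1, 1) [+y clear] — {bezel, connector, fan, pcb, retainer}
6. module@(0, 0, -1) [+y clear] — {bezel, connector, fan, module, pcb, retainer}
7. heatsink@(0, -2, 1) [+x clear] — {bezel, connector, fan, heatsink, module, pcb, retainer}
8. daughtercard@(0, -2, 0) [-x clear] — {bezel, connector, daughtercard, fan, heatsink, module, pcb, retainer}
9. standoff@(0, 0, 0) [+y clear] — {bezel, connector, daughtercard, fan, heatsink, module, pcb, retainer, standoff}
10. backplane@(0, 1, 0) [+y clear] — {backplane, bezel, connector, daughtercard, fan, heatsink, module, pcb, retainer, standoff}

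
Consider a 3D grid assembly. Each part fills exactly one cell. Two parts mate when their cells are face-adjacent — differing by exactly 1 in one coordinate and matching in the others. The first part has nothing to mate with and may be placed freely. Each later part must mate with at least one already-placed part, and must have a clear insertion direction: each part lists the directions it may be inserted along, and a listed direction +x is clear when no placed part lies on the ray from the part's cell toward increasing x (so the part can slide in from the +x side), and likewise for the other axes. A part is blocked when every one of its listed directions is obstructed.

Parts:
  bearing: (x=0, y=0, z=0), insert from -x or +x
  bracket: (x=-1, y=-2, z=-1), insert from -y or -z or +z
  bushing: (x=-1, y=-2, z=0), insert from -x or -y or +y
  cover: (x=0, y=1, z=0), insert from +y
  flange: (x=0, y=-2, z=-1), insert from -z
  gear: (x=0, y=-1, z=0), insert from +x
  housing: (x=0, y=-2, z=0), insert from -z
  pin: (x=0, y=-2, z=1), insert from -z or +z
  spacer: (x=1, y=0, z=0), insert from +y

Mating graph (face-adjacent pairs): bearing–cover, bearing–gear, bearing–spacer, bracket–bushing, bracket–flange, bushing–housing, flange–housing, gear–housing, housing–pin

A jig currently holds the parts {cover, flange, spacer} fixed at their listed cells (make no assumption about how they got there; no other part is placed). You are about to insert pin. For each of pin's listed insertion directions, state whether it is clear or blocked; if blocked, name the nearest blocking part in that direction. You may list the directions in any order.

+z: clear; -z: blocked by flange

-z: nearest on ray is flange@(0, -2, -1) ⇒ blocked
+z: ray from pin(0, -2, 1) has no placed part ⇒ clear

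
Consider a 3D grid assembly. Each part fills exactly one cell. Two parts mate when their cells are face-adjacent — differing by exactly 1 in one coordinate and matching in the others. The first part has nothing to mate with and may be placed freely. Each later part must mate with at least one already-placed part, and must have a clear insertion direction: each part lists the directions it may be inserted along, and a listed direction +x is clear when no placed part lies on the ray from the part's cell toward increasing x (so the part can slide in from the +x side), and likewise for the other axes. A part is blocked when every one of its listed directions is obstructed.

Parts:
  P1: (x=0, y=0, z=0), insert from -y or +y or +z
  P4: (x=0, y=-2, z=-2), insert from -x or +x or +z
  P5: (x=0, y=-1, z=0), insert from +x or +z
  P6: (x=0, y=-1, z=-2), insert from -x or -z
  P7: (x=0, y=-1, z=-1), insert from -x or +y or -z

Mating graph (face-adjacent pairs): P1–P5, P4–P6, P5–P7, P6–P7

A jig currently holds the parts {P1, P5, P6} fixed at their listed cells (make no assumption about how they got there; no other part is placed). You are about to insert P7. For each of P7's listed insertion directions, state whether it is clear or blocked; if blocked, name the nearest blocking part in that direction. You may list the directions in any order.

+y: clear; -x: clear; -z: blocked by P6

-x: ray from P7(0, -1, -1) has no placed part ⇒ clear
+y: ray from P7(0, -1, -1) has no placed part ⇒ clear
-z: nearest on ray is P6@(0, -1, -2) ⇒ blocked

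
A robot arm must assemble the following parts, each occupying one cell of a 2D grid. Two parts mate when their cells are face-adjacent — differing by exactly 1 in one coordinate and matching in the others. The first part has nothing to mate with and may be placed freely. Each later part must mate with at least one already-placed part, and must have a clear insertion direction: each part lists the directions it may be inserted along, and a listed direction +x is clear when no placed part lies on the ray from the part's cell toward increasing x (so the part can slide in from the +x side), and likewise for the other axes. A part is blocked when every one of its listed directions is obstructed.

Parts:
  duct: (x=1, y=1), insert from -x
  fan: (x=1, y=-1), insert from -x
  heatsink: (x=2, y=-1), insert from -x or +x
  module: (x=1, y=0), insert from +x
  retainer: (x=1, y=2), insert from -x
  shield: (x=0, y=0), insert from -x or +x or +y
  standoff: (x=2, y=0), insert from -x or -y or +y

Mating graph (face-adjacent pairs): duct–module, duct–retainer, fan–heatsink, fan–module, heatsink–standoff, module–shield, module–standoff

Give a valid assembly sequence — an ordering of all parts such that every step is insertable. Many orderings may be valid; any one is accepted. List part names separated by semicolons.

shield; module; standoff; heatsink; fan; duct; retainer

1. shield@(0, 0) [-x clear] — {shield}
2. module@(1, 0) [+x clear] — {module, shield}
3. standoff@(2, 0) [-y clear] — {module, shield, standoff}
4. heatsink@(2, -1) [-x clear] — {heatsink, module, shield, standoff}
5. fan@(1, -1) [-x clear] — {fan, heatsink, module, shield, standoff}
6. duct@(1, 1) [-x clear] — {duct, fan, heatsink, module, shield, standoff}
7. retainer@(1, 2) [-x clear] — {duct, fan, heatsink, module, retainer, shield, standoff}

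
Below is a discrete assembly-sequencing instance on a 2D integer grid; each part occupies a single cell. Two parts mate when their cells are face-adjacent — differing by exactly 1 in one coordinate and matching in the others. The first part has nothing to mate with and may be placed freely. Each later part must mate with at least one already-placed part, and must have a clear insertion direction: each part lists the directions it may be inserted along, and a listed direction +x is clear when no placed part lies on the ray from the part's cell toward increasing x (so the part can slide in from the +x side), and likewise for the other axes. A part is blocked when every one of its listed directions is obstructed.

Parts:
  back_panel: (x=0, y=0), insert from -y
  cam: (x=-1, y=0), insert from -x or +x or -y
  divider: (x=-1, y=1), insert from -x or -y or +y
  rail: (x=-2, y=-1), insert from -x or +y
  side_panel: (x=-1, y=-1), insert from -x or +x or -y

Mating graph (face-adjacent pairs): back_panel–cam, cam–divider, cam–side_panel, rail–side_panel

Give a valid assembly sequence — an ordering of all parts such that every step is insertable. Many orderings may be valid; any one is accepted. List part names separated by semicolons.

1. divider@(-1, 1) [-x clear] — {divider}
2. cam@(-1, 0) [-x clear] — {cam, divider}
3. side_panel@(-1, -1) [-x clear] — {cam, divider, side_panel}
4. back_panel@(0, 0) [-y clear] — {back_panel, cam, divider, side_panel}
5. rail@(-2, -1) [-x clear] — {back_panel, cam, divider, rail, side_panel}

divider; cam; side_panel; back_panel; rail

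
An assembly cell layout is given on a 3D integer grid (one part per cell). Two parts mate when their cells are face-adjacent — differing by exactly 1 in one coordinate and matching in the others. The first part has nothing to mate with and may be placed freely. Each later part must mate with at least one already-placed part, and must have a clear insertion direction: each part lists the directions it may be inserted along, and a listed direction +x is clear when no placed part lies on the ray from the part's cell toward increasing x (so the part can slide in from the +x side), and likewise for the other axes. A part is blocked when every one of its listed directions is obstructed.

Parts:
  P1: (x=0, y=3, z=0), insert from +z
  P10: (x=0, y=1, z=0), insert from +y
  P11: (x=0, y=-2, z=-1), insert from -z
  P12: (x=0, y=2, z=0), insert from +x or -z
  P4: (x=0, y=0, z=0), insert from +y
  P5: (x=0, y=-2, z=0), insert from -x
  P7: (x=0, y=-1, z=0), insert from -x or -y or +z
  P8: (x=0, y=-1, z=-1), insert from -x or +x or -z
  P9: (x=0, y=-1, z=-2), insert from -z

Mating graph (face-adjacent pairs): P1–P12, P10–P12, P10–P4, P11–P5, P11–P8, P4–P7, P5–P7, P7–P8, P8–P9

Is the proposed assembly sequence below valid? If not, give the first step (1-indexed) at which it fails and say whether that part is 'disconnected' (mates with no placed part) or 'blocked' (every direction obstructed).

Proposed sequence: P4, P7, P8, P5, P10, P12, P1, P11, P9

Valid

1. P4@(0, 0, 0) [+y clear] — {P4}
2. P7@(0, -1, 0) [-x clear] — {P4, P7}
3. P8@(0, -1, -1) [-x clear] — {P4, P7, P8}
4. P5@(0, -2, 0) [-x clear] — {P4, P5, P7, P8}
5. P10@(0, 1, 0) [+y clear] — {P10, P4, P5, P7, P8}
6. P12@(0, 2, 0) [+x clear] — {P10, P12, P4, P5, P7, P8}
7. P1@(0, 3, 0) [+z clear] — {P1, P10, P12, P4, P5, P7, P8}
8. P11@(0, -2, -1) [-z clear] — {P1, P10, P11, P12, P4, P5, P7, P8}
9. P9@(0, -1, -2) [-z clear] — {P1, P10, P11, P12, P4, P5, P7, P8, P9}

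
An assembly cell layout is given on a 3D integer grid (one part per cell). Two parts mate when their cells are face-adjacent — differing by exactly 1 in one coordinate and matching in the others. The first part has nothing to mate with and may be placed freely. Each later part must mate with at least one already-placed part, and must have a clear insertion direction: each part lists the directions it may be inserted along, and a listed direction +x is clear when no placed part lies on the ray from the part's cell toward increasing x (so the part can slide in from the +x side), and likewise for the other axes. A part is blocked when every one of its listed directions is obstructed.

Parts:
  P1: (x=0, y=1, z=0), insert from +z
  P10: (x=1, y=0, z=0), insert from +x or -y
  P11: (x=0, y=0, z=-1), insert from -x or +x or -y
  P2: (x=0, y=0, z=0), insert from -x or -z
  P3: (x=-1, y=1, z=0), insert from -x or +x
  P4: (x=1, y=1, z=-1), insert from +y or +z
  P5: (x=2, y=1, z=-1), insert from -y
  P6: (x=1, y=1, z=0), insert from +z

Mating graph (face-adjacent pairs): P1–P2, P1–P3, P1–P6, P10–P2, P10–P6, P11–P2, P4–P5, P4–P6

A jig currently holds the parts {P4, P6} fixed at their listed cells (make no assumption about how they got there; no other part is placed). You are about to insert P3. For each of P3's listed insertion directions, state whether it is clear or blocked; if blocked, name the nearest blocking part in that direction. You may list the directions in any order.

+x: blocked by P6; -x: clear

-x: ray from P3(-1, 1, 0) has no placed part ⇒ clear
+x: nearest on ray is P6@(1, 1, 0) ⇒ blocked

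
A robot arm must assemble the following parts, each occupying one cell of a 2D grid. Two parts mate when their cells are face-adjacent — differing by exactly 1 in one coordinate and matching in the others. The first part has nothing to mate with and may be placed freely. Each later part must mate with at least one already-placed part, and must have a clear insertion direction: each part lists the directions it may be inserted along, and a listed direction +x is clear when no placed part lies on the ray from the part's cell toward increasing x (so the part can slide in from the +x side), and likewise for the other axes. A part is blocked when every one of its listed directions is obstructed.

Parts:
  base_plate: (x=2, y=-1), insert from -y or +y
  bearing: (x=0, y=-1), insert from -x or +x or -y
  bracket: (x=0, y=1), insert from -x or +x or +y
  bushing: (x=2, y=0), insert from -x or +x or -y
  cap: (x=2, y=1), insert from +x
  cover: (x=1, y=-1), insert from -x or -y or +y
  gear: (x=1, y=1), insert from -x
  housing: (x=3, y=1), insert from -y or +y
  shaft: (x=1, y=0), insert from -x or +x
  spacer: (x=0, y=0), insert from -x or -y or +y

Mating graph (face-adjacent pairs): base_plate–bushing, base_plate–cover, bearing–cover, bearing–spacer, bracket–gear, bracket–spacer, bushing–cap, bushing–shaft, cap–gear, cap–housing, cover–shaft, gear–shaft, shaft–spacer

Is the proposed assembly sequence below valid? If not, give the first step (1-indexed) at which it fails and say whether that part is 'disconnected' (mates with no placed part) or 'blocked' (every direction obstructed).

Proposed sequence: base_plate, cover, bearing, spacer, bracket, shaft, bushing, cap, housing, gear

Invalid at step 10 (blocked)

1. base_plate@(2, -1) [-y clear] — {base_plate}
2. cover@(1, -1) [-x clear] — {base_plate, cover}
3. bearing@(0, -1) [-x clear] — {base_plate, bearing, cover}
4. spacer@(0, 0) [-x clear] — {base_plate, bearing, cover, spacer}
5. bracket@(0, 1) [-x clear] — {base_plate, bearing, bracket, cover, spacer}
6. shaft@(1, 0) [+x clear] — {base_plate, bearing, bracket, cover, shaft, spacer}
7. bushing@(2, 0) [+x clear] — {base_plate, bearing, bracket, bushing, cover, shaft, spacer}
8. cap@(2, 1) [+x clear] — {base_plate, bearing, bracket, bushing, cap, cover, shaft, spacer}
9. housing@(3, 1) [-y clear] — {base_plate, bearing, bracket, bushing, cap, cover, housing, shaft, spacer}
10. gear@(1, 1) — -x all obstructed ⇒ blocked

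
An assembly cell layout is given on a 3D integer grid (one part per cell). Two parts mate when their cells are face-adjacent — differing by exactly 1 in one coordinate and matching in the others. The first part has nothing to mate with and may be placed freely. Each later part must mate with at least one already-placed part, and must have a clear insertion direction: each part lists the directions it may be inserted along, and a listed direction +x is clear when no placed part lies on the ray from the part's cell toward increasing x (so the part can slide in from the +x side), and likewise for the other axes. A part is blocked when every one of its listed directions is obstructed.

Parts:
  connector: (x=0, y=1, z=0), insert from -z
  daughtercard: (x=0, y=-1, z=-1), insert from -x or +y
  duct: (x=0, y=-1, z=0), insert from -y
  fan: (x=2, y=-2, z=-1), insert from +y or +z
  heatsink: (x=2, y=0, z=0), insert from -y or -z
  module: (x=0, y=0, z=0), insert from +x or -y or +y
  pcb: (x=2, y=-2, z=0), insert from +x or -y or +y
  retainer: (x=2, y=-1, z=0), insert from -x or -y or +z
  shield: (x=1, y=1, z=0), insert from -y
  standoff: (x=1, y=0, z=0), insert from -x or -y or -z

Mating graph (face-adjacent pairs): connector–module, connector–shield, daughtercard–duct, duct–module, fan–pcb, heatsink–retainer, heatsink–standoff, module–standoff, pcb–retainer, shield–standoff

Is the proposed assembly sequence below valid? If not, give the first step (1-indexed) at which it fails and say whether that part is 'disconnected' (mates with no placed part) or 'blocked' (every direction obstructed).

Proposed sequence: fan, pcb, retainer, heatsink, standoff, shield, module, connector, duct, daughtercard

Invalid at step 6 (blocked)

1. fan@(2, -2, -1) [+y clear] — {fan}
2. pcb@(2, -2, 0) [+x clear] — {fan, pcb}
3. retainer@(2, -1, 0) [-x clear] — {fan, pcb, retainer}
4. heatsink@(2, 0, 0) [-z clear] — {fan, heatsink, pcb, retainer}
5. standoff@(1, 0, 0) [-x clear] — {fan, heatsink, pcb, retainer, standoff}
6. shield@(1, 1, 0) — -y all obstructed ⇒ blocked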